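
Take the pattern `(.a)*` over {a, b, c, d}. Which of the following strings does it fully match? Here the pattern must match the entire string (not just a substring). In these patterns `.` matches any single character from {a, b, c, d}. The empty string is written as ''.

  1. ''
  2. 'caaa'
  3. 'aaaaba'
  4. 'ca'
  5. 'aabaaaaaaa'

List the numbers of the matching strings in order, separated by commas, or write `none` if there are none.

1 → match
2 → match
3 → match
4 → match
5 → match

1, 2, 3, 4, 5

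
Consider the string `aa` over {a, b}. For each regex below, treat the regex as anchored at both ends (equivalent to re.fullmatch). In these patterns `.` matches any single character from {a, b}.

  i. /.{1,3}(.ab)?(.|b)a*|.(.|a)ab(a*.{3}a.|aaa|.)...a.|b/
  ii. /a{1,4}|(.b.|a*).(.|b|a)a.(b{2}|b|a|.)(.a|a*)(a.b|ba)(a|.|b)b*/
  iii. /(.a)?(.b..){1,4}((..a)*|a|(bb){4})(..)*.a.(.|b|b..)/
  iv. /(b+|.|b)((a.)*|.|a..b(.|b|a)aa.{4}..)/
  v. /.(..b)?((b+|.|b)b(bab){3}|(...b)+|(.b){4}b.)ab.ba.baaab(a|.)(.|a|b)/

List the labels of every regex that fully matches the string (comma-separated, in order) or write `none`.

i → match
ii → match
iii → no match
iv → match
v → no match

i, ii, iv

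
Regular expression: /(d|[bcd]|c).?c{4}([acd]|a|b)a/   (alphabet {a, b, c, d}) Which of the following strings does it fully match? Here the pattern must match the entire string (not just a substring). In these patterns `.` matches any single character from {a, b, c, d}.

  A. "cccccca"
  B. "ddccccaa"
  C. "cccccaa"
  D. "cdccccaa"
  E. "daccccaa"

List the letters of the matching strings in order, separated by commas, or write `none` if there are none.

A, B, C, D, E

A → match
B → match
C → match
D → match
E → match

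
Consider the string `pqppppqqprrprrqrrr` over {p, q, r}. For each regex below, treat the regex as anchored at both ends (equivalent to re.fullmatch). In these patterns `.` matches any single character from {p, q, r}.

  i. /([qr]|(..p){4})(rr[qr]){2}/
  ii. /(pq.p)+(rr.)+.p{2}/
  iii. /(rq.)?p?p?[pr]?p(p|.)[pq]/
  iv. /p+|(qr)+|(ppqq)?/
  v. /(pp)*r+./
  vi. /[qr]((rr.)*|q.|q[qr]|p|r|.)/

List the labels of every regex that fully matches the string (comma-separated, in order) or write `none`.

i

i → match
ii → no match — must end with `p`
iii → no match
iv → no match
v → no match
vi → no match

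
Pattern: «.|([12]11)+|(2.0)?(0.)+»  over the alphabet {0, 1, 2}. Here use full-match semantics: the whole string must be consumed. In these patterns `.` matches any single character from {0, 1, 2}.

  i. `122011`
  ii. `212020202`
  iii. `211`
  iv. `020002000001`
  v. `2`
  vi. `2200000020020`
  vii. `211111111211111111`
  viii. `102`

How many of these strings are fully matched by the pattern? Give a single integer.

i. `122011` → no match
ii. `212020202` → no match
iii. `211` → match
iv. `020002000001` → match
v. `2` → match
vi → no match
vii → match
viii. `102` → no match
Total matched: 4

4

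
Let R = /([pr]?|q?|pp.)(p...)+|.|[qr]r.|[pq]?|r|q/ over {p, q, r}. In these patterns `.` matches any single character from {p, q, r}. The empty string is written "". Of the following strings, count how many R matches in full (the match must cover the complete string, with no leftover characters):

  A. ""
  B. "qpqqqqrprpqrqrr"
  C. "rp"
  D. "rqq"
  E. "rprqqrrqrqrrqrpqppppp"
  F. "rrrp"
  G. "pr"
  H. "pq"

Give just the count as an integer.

A → match
B → no match
C → no match
D → no match
E → no match
F → no match
G → no match
H → no match
Total matched: 1

1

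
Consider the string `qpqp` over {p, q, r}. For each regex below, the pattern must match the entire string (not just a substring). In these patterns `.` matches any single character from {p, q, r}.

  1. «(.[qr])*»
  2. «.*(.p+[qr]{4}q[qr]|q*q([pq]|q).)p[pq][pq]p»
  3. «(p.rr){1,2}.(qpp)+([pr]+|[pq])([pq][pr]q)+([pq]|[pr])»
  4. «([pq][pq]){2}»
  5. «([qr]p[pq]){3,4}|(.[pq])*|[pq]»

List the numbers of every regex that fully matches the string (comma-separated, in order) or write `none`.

1 → no match
2 → no match
3 → no match — must start with `p`
4 → match
5 → match

4, 5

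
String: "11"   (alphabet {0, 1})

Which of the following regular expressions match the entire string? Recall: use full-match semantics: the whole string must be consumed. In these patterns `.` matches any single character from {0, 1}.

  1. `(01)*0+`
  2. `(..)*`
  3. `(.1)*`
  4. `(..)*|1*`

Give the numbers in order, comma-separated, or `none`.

2, 3, 4

1 → no match — must end with "0"
2 → match
3 → match
4 → match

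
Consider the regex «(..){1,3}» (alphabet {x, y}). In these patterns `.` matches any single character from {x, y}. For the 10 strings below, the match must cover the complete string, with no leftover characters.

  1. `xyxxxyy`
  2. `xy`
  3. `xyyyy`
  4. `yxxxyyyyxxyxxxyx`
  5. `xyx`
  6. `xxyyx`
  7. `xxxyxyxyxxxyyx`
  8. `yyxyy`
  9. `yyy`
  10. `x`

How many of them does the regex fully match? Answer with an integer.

1

1 → no match
2 → match
3 → no match
4 → no match
5 → no match
6 → no match
7 → no match
8 → no match
9 → no match
10 → no match
Total matched: 1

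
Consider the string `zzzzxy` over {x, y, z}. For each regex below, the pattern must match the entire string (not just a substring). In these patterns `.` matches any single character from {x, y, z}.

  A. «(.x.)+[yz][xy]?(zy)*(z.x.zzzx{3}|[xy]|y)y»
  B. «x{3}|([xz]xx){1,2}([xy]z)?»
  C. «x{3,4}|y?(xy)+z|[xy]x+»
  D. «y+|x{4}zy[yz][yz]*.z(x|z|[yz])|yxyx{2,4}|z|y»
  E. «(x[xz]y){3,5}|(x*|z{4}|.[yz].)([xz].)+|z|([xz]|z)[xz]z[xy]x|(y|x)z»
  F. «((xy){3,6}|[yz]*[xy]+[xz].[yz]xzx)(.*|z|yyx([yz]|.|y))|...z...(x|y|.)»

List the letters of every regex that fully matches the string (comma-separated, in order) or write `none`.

E

A → no match
B → no match
C → no match
D → no match
E → match
F → no match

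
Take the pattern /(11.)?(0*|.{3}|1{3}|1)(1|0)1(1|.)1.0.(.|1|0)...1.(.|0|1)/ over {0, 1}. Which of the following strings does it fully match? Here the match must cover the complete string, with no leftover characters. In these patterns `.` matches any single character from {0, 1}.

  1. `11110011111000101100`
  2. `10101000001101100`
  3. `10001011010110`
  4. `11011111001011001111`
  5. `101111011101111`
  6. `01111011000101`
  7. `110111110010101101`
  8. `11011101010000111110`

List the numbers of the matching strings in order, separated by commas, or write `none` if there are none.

1 → match
2 → no match
3 → no match
4 → no match
5 → match
6 → match
7 → match
8 → match

1, 5, 6, 7, 8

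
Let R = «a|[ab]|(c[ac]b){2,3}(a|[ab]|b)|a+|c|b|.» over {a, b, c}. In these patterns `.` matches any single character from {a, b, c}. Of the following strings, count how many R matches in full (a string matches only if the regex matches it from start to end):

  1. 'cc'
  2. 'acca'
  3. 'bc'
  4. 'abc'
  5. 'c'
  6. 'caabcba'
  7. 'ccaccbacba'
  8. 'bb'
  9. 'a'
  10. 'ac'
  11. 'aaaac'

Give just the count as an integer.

1 → no match
2 → no match
3 → no match
4 → no match
5 → match
6 → no match
7 → no match
8 → no match
9 → match
10 → no match
11 → no match
Total matched: 2

2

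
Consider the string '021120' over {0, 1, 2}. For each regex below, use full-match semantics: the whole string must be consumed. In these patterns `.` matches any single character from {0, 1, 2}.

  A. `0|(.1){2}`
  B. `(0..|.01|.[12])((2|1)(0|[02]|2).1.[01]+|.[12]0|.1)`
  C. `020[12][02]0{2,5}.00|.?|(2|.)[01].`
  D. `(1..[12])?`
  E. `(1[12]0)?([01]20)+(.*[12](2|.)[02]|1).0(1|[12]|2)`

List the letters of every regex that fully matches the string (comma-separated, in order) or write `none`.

A → no match
B → match
C → no match
D → no match
E → no match

B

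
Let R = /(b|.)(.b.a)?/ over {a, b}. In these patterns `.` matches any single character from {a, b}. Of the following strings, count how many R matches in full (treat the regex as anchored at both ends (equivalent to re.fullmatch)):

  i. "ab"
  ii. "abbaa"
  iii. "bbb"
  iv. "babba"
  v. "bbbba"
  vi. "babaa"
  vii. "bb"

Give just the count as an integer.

i → no match
ii → match
iii → no match
iv → match
v → match
vi → match
vii → no match
Total matched: 4

4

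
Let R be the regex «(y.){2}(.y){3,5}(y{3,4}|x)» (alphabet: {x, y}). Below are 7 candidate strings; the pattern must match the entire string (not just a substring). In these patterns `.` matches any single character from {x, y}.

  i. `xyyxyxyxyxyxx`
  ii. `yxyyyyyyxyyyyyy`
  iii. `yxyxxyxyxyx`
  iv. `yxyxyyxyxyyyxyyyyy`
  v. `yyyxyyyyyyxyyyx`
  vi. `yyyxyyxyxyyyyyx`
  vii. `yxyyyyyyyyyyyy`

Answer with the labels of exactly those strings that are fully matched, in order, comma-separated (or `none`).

i → no match — must start with `y`
ii → match
iii → match
iv → match
v → match
vi → match
vii → match

ii, iii, iv, v, vi, vii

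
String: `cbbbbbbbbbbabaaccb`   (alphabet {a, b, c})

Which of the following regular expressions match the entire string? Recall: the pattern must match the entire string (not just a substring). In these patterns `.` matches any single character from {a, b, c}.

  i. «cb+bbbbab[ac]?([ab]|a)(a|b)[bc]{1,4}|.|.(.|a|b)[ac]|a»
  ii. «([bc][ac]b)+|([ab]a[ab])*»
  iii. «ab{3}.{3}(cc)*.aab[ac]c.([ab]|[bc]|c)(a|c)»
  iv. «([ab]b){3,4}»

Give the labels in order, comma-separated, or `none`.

i → match
ii → no match
iii → no match — must start with `ab`
iv → no match

i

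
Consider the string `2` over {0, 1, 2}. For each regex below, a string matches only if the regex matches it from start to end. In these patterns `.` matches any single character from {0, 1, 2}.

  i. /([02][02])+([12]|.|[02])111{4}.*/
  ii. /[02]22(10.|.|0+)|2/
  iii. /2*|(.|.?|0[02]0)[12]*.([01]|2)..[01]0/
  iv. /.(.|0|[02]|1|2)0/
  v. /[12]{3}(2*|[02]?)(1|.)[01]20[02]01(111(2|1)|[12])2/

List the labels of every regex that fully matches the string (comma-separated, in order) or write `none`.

i → no match
ii → match
iii → match
iv → no match — must end with `0`
v → no match

ii, iii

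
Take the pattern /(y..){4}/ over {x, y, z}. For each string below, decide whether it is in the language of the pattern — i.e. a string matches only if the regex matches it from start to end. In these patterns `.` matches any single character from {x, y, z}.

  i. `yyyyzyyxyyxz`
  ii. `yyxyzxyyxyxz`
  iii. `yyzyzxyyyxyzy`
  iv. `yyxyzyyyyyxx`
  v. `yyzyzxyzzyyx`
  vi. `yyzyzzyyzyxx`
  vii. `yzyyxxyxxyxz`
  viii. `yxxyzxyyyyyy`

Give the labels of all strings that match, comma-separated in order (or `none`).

i, ii, iv, v, vi, vii, viii

i → match
ii → match
iii → no match
iv → match
v → match
vi → match
vii → match
viii → match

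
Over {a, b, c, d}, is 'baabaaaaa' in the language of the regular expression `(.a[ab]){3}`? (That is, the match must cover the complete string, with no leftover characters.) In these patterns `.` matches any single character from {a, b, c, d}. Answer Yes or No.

Yes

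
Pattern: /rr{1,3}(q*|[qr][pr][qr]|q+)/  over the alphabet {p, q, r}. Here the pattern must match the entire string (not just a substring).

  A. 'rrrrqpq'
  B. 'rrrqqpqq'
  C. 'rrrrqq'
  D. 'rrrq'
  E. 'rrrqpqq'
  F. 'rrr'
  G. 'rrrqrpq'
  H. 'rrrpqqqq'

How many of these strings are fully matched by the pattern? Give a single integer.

A → match
B → no match
C → match
D → match
E → no match
F → match
G → no match
H → no match
Total matched: 4

4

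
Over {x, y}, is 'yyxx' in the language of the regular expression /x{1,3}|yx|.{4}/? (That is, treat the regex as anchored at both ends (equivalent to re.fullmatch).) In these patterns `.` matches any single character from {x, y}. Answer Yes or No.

Yes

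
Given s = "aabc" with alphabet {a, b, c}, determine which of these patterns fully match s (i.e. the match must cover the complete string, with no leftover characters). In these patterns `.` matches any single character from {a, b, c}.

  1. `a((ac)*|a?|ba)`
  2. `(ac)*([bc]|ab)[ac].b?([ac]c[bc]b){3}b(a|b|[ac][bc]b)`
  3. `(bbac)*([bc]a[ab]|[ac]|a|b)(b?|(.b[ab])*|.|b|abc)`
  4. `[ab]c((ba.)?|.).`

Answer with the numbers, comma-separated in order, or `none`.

3

1 → no match
2 → no match
3 → match
4 → no match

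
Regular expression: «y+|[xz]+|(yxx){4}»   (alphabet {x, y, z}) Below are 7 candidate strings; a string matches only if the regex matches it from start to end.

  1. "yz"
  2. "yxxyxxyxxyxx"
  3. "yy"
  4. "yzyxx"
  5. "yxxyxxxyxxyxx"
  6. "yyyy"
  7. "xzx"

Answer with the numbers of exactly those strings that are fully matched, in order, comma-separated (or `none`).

2, 3, 6, 7

1 → no match
2 → match
3 → match
4 → no match
5 → no match
6 → match
7 → match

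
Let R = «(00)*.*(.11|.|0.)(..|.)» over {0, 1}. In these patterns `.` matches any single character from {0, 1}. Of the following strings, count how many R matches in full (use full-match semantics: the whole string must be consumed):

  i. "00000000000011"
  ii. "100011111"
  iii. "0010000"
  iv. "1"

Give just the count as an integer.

i → match
ii → match
iii → match
iv → no match
Total matched: 3

3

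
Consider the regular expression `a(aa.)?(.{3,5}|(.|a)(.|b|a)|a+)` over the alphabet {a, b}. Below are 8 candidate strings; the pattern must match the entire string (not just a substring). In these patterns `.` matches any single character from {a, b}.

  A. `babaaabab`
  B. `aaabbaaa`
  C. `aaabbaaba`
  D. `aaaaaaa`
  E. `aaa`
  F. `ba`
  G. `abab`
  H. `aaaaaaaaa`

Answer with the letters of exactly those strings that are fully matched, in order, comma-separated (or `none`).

B, C, D, E, G, H

A. `babaaabab` → no match — must start with `a`
B. `aaabbaaa` → match
C. `aaabbaaba` → match
D. `aaaaaaa` → match
E. `aaa` → match
F. `ba` → no match — must start with `a`
G. `abab` → match
H. `aaaaaaaaa` → match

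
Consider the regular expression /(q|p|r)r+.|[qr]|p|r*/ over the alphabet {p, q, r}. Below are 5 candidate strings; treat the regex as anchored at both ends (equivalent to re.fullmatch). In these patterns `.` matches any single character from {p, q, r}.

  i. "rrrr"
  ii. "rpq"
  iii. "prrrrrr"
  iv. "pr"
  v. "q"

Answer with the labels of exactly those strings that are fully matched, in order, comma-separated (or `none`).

i, iii, v

i → match
ii → no match
iii → match
iv → no match
v → match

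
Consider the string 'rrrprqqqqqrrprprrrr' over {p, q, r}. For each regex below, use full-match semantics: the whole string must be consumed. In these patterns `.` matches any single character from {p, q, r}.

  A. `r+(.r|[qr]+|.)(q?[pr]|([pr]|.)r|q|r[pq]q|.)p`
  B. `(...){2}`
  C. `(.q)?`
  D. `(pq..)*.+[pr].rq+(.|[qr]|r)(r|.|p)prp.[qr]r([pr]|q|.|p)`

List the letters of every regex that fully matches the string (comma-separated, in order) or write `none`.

A → no match — must end with 'p'
B → no match
C → no match
D → match

D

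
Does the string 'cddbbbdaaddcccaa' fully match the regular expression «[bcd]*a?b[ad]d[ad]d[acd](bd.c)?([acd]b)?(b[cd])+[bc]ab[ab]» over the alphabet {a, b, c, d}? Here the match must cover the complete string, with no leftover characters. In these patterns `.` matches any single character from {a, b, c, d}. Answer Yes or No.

No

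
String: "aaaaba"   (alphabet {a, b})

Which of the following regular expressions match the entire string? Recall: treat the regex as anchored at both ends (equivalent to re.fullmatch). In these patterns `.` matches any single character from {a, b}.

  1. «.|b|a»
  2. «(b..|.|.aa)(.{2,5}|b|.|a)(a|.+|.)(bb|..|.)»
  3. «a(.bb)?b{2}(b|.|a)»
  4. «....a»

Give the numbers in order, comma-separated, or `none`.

2

1 → no match
2 → match
3 → no match
4 → no match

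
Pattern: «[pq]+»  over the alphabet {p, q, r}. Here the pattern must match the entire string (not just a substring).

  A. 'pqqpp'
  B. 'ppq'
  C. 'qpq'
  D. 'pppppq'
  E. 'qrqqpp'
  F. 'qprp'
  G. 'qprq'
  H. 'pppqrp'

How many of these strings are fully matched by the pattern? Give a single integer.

A → match
B → match
C → match
D → match
E → no match
F → no match
G → no match
H → no match
Total matched: 4

4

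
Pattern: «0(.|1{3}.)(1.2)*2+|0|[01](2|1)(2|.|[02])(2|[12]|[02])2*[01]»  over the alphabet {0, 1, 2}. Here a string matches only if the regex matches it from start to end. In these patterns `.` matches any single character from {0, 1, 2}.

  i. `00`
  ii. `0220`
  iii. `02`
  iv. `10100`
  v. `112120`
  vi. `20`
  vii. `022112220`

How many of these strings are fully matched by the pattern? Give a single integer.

1

i → no match
ii → no match
iii → no match
iv → no match
v → match
vi → no match
vii → no match
Total matched: 1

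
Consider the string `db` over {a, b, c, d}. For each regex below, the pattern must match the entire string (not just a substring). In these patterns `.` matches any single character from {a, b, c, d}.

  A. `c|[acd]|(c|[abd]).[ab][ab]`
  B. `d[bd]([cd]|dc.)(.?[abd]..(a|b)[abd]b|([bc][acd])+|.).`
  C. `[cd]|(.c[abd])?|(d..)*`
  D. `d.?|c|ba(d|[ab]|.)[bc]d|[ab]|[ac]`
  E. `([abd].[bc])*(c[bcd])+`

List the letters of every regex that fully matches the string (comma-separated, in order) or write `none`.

D

A → no match
B → no match
C → no match
D → match
E → no match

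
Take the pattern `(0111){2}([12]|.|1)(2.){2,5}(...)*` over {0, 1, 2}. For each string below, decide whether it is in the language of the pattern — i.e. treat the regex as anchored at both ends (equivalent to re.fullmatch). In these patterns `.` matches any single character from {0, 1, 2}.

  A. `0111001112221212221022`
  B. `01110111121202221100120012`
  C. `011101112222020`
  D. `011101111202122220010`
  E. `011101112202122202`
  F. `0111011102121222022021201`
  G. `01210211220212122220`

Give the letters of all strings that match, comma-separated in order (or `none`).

B, C, D, E, F

A → no match
B → match
C → match
D → match
E → match
F → match
G → no match — must start with `0111`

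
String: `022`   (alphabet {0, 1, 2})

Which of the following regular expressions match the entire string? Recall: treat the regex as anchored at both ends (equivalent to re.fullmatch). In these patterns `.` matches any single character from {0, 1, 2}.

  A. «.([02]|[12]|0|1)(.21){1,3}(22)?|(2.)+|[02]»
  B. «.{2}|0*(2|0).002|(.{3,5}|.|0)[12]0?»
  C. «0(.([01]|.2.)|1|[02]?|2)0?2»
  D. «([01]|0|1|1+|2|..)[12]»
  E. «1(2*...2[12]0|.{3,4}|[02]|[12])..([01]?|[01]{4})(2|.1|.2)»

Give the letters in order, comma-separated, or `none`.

C, D

A → no match
B → no match
C → match
D → match
E → no match — must start with `1`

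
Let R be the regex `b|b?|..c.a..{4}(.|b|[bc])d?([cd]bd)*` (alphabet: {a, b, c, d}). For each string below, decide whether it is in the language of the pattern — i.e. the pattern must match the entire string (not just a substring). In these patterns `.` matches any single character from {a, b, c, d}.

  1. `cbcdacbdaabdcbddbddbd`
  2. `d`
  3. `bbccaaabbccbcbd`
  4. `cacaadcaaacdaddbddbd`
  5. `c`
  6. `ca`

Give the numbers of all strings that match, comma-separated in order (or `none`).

1 → match
2 → no match
3 → no match
4 → no match
5 → no match
6 → no match

1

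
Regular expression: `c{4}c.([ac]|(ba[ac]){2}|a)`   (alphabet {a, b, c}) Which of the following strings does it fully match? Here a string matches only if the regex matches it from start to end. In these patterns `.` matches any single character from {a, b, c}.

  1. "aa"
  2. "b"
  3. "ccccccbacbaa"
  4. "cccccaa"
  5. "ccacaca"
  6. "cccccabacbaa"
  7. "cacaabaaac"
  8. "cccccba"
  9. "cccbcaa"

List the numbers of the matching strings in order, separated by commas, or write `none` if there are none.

3, 4, 6, 8

1 → no match — must start with "c"
2 → no match — must start with "c"
3 → match
4 → match
5 → no match
6 → match
7 → no match
8 → match
9 → no match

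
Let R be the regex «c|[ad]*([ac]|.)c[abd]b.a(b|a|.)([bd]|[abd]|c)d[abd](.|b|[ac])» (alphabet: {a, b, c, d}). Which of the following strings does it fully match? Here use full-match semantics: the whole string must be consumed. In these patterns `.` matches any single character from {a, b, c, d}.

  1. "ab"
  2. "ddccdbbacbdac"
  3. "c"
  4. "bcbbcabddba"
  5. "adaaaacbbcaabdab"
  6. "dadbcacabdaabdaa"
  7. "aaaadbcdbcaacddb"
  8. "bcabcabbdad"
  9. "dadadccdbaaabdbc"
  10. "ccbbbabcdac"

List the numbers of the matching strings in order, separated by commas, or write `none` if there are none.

2, 3, 4, 5, 7, 8, 9, 10

1 → no match
2 → match
3 → match
4 → match
5 → match
6 → no match
7 → match
8 → match
9 → match
10 → match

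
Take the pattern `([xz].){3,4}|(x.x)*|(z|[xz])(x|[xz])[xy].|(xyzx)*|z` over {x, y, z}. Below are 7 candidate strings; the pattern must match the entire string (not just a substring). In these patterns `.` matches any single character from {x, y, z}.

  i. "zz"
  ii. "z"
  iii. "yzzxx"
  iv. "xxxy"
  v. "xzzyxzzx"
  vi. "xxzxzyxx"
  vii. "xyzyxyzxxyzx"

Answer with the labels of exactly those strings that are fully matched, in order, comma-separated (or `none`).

ii, iv, v, vi

i → no match
ii → match
iii → no match
iv → match
v → match
vi → match
vii → no match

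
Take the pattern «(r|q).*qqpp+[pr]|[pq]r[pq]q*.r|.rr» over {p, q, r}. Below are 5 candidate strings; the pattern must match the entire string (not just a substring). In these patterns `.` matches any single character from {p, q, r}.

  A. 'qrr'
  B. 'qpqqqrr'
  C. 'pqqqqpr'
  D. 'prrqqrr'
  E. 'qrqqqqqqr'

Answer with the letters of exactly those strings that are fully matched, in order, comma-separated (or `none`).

A. 'qrr' → match
B. 'qpqqqrr' → no match
C. 'pqqqqpr' → no match
D. 'prrqqrr' → no match
E. 'qrqqqqqqr' → match

A, E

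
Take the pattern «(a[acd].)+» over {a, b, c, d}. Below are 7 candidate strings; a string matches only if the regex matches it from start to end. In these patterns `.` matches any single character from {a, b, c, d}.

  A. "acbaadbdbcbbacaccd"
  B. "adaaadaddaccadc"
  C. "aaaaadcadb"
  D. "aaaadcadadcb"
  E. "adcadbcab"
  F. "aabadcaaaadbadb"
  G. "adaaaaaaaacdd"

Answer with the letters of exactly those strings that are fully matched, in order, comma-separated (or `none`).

A → no match
B → match
C → no match
D → no match
E → no match
F → match
G → no match

B, F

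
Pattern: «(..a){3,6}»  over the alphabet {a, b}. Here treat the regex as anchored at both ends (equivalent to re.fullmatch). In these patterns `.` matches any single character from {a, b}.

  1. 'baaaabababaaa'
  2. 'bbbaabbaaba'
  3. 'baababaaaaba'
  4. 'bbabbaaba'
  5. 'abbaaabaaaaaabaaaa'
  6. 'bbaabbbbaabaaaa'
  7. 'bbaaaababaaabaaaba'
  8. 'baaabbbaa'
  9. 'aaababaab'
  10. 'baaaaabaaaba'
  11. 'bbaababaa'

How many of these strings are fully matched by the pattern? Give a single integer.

1 → no match
2 → no match
3 → no match
4 → match
5 → no match
6 → no match
7 → no match
8 → no match
9 → no match — must end with 'a'
10 → match
11 → match
Total matched: 3

3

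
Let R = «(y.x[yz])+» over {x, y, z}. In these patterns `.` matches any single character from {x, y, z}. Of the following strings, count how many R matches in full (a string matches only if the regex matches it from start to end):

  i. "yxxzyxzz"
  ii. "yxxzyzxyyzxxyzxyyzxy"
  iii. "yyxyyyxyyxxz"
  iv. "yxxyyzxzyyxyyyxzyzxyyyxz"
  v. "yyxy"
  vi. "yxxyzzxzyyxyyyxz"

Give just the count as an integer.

3

i. "yxxzyxzz" → no match
ii → no match
iii. "yyxyyyxyyxxz" → match
iv → match
v. "yyxy" → match
vi → no match
Total matched: 3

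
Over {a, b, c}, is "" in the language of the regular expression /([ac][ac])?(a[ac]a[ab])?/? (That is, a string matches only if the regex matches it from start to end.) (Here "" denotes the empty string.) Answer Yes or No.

Yes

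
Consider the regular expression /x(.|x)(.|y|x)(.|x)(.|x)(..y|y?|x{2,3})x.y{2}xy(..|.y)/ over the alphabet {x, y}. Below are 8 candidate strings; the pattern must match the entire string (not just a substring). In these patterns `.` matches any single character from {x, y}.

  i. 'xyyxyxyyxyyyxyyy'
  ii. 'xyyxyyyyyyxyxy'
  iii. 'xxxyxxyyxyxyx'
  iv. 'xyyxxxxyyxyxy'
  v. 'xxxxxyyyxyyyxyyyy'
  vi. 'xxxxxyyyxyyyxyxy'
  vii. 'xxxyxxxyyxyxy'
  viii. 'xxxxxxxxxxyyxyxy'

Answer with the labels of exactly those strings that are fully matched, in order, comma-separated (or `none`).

i, iv, vi, vii, viii

i → match
ii → no match
iii → no match
iv → match
v → no match
vi → match
vii → match
viii → match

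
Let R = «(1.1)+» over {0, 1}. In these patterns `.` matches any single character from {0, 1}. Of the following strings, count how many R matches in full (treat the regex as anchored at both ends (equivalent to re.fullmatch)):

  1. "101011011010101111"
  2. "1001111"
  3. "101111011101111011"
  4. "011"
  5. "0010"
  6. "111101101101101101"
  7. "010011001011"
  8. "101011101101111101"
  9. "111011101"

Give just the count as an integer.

1

1 → no match
2 → no match
3 → no match
4 → no match — must start with "1"
5 → no match — must start with "1"
6 → match
7 → no match — must start with "1"
8 → no match
9 → no match
Total matched: 1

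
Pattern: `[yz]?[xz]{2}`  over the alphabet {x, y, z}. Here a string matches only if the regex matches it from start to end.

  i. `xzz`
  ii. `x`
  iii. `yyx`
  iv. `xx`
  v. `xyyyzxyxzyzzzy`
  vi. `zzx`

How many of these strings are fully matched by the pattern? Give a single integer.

i → no match
ii → no match
iii → no match
iv → match
v → no match
vi → match
Total matched: 2

2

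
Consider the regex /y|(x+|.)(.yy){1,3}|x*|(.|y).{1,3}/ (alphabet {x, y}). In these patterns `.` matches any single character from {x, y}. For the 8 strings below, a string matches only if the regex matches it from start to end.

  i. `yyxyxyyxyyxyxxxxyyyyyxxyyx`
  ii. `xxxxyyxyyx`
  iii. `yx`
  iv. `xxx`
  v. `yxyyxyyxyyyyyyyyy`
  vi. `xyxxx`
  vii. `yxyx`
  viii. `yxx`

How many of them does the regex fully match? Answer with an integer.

i → no match
ii → no match
iii → match
iv → match
v → no match
vi → no match
vii → match
viii → match
Total matched: 4

4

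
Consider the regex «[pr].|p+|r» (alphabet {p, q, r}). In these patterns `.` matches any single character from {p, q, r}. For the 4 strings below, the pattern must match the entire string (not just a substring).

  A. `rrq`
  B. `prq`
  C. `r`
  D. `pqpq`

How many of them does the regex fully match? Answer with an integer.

1

A → no match
B → no match
C → match
D → no match
Total matched: 1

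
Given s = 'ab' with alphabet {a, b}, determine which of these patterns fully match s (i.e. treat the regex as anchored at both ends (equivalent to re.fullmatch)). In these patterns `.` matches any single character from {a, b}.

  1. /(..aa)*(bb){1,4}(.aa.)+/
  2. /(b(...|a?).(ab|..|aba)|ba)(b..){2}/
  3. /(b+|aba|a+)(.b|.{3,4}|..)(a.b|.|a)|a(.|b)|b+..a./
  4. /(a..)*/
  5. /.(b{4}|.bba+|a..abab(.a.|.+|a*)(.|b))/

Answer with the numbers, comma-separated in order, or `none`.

1 → no match
2 → no match
3 → match
4 → no match
5 → no match

3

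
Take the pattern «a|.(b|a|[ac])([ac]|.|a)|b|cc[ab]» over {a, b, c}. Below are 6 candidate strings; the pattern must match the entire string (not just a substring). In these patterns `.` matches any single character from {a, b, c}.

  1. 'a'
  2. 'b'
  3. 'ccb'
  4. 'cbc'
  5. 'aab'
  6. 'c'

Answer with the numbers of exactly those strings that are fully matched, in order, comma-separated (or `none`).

1 → match
2 → match
3 → match
4 → match
5 → match
6 → no match

1, 2, 3, 4, 5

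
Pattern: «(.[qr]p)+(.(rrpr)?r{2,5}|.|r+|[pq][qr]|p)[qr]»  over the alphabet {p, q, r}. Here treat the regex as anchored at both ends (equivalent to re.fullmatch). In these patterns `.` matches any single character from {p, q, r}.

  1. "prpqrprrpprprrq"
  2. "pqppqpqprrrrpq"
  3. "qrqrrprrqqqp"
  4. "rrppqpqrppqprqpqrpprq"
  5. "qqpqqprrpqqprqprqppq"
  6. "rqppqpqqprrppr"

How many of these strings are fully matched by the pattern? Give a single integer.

4

1 → match
2 → no match
3. "qrqrrprrqqqp" → no match
4 → match
5 → match
6 → match
Total matched: 4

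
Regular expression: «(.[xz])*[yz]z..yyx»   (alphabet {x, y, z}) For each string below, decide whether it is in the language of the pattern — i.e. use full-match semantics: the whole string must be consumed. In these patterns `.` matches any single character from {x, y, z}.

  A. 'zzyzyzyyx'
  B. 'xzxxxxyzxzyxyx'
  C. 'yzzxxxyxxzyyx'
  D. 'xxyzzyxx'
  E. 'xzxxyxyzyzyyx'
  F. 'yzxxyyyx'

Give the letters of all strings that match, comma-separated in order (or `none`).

A, E

A → match
B → no match — must end with 'yyx'
C → no match
D → no match — must end with 'yyx'
E → match
F → no match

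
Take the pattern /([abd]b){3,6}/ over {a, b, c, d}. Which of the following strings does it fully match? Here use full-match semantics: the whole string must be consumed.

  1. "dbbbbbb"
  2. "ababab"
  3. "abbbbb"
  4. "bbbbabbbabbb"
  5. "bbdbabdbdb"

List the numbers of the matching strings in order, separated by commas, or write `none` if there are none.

1 → no match
2 → match
3 → match
4 → match
5 → match

2, 3, 4, 5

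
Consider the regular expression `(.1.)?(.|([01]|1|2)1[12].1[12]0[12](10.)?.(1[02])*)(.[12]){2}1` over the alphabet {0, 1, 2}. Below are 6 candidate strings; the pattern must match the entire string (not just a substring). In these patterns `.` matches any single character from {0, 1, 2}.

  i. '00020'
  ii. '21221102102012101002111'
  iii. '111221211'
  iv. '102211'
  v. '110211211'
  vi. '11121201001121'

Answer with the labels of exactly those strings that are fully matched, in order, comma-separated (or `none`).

i → no match — must end with '1'
ii → match
iii → match
iv → match
v → match
vi → match

ii, iii, iv, v, vi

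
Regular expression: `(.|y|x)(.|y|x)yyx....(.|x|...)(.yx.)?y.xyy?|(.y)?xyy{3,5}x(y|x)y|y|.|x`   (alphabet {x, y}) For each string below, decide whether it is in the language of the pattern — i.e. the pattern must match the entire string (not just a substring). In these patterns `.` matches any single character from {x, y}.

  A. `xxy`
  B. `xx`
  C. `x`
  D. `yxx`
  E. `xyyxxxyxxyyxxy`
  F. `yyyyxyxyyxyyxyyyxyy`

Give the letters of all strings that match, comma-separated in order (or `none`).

A → no match
B → no match
C → match
D → no match
E → no match
F → match

C, F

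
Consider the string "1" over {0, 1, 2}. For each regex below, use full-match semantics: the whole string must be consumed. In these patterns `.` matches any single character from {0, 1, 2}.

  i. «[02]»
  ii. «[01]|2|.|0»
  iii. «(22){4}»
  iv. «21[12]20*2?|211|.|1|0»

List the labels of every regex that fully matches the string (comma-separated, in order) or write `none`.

ii, iv

i → no match
ii → match
iii → no match — must start with "22"
iv → match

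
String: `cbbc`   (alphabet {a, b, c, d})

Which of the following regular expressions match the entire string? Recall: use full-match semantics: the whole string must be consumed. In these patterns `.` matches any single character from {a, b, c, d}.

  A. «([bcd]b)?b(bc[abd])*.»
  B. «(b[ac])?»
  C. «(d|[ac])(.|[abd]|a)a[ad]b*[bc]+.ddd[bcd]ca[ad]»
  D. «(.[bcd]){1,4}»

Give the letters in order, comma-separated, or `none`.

A → match
B → no match
C → no match
D → match

A, D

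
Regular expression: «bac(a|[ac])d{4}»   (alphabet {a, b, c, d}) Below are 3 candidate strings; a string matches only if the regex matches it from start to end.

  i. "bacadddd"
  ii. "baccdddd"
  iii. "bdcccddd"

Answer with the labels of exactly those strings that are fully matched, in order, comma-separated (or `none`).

i. "bacadddd" → match
ii. "baccdddd" → match
iii. "bdcccddd" → no match — must start with "bac"

i, ii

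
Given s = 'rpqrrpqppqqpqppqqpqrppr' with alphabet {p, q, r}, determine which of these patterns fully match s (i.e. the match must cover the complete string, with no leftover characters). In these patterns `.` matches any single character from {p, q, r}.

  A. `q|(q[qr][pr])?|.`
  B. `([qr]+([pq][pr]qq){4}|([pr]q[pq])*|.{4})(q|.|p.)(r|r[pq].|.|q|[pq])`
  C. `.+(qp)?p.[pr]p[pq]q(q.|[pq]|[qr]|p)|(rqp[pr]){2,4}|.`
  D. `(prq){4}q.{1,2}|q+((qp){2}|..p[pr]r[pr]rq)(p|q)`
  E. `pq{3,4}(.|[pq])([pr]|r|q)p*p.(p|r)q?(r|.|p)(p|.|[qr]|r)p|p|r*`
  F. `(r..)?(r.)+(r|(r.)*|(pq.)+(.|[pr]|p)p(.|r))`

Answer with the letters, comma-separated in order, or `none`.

F

A → no match
B → no match
C → no match
D → no match
E → no match
F → match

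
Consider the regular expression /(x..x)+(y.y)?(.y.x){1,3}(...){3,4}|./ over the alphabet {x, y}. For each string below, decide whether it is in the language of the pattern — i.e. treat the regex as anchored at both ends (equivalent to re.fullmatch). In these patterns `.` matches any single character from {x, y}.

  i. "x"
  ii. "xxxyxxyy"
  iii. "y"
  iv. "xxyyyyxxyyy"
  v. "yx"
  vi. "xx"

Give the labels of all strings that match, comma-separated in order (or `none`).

i → match
ii → no match
iii → match
iv → no match
v → no match
vi → no match

i, iii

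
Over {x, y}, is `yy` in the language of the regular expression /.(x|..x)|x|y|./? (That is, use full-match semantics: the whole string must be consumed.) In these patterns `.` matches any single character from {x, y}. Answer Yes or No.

No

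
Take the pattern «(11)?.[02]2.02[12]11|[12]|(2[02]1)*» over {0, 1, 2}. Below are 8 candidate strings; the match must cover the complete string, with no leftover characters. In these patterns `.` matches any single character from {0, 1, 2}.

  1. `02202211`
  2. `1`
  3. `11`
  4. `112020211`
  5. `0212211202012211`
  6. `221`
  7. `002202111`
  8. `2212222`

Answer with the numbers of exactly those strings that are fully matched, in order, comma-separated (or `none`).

2, 6, 7

1 → no match
2 → match
3 → no match
4 → no match
5 → no match
6 → match
7 → match
8 → no match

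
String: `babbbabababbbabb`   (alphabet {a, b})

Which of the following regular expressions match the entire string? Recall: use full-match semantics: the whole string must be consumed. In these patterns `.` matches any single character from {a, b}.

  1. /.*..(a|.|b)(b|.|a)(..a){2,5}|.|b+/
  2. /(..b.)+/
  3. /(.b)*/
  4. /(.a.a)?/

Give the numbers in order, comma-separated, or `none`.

2

1 → no match
2 → match
3 → no match
4 → no match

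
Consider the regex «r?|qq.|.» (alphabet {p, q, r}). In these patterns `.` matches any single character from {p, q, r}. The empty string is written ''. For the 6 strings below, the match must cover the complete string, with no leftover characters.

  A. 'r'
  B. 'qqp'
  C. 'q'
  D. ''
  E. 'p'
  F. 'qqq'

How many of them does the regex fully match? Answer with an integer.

6

A. 'r' → match
B. 'qqp' → match
C. 'q' → match
D. '' → match
E. 'p' → match
F. 'qqq' → match
Total matched: 6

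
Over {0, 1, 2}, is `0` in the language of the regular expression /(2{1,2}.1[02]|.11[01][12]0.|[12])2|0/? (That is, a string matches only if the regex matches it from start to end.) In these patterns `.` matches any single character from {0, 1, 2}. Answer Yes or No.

Yes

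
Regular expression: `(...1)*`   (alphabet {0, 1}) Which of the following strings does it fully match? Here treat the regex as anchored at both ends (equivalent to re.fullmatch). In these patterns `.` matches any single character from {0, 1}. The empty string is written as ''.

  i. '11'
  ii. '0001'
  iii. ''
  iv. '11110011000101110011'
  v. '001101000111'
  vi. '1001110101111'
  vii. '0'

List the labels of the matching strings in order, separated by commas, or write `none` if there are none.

i → no match
ii → match
iii → match
iv → match
v → no match
vi → no match
vii → no match

ii, iii, iv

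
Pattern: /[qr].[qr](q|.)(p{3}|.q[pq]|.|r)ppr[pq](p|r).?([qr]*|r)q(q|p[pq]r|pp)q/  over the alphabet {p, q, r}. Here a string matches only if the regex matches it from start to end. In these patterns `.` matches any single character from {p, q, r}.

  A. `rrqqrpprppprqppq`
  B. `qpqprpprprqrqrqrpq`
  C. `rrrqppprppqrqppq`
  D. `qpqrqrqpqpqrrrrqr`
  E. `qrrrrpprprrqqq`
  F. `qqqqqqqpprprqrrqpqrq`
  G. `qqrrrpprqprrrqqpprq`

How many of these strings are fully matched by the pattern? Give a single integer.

A → match
B → no match
C → match
D → no match — must end with `q`
E → match
F → match
G → match
Total matched: 5

5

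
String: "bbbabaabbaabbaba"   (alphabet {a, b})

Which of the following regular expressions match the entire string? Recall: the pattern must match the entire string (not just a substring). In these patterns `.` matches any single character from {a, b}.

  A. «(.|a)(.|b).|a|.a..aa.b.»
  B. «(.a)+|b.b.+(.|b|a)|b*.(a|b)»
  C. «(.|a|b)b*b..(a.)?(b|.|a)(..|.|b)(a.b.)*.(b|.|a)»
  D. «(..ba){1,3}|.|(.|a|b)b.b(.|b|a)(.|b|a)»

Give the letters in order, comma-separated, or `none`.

B, C

A → no match
B → match
C → match
D → no match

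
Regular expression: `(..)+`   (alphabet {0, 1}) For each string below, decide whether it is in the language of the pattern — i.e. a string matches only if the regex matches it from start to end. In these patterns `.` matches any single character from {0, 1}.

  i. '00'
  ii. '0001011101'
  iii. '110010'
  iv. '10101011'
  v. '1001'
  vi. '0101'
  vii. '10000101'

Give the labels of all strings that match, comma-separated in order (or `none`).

i, ii, iii, iv, v, vi, vii

i → match
ii → match
iii → match
iv → match
v → match
vi → match
vii → match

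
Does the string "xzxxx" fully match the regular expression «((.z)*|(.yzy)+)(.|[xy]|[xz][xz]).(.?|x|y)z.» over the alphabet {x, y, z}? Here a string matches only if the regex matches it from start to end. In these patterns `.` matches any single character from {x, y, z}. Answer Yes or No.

No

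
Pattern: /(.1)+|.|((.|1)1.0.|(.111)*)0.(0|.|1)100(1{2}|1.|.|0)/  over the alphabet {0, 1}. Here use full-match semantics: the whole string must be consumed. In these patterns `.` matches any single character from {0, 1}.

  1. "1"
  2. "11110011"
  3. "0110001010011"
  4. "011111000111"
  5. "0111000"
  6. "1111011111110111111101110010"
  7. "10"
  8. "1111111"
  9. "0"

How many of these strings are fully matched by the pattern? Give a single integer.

1. "1" → match
2. "11110011" → no match
3 → match
4. "011111000111" → no match
5. "0111000" → match
6 → match
7. "10" → no match
8. "1111111" → no match
9. "0" → match
Total matched: 5

5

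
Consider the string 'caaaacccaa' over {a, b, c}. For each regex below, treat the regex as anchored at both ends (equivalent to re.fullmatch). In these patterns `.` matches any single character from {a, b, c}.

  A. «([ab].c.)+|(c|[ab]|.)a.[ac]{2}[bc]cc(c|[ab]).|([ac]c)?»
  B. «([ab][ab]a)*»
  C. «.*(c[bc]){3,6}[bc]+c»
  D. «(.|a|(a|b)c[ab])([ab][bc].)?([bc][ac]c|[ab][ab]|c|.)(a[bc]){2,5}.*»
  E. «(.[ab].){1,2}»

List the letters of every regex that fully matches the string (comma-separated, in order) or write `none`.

A → match
B → no match
C → no match — must end with 'c'
D → no match
E → no match

A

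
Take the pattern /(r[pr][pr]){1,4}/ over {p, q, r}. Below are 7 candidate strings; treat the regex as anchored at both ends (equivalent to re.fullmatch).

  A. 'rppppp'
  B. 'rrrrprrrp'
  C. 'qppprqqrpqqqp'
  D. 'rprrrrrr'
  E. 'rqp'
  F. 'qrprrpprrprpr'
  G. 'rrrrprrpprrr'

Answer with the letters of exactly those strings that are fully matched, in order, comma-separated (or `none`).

A → no match
B → match
C → no match — must start with 'r'
D → no match
E → no match
F → no match — must start with 'r'
G → match

B, G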